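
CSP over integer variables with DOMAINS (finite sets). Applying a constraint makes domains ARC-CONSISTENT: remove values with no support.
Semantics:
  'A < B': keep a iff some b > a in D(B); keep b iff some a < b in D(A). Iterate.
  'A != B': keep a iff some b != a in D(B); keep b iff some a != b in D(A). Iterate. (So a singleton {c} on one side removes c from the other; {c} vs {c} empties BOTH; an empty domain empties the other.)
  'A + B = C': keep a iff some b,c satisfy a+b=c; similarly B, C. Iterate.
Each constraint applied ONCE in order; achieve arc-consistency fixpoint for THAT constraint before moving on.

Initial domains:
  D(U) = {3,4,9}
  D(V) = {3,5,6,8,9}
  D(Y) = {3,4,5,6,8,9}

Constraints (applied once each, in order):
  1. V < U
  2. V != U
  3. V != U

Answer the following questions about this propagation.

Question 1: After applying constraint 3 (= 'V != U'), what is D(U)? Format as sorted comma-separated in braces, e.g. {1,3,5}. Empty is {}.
Constraint 1 (V < U) on D(V)={3,5,6,8,9} D(U)={3,4,9}: V {3,5,6,8,9}->{3,5,6,8}; U {3,4,9}->{4,9}
Constraint 2 (V != U) on D(V)={3,5,6,8} D(U)={4,9}: no change
Constraint 3 (V != U) on D(V)={3,5,6,8} D(U)={4,9}: no change
So after constraint 3: D(U) = {4,9}

Answer: {4,9}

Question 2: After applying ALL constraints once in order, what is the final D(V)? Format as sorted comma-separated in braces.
Answer: {3,5,6,8}

Derivation:
Constraint 1 (V < U) on D(V)={3,5,6,8,9} D(U)={3,4,9}: V {3,5,6,8,9}->{3,5,6,8}; U {3,4,9}->{4,9}
Constraint 2 (V != U) on D(V)={3,5,6,8} D(U)={4,9}: no change
Constraint 3 (V != U) on D(V)={3,5,6,8} D(U)={4,9}: no change
So after all 3 constraints: D(V) = {3,5,6,8}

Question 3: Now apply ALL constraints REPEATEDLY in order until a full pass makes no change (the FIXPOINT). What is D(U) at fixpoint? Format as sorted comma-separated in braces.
Answer: {4,9}

Derivation:
pass 0 (initial): D(U)={3,4,9}
pass 1: U {3,4,9}->{4,9}; V {3,5,6,8,9}->{3,5,6,8}
pass 2: no change
Fixpoint after 2 passes: D(U) = {4,9}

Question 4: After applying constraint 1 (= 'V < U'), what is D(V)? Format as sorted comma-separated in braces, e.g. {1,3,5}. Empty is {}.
Answer: {3,5,6,8}

Derivation:
Constraint 1 (V < U) on D(V)={3,5,6,8,9} D(U)={3,4,9}: V {3,5,6,8,9}->{3,5,6,8}; U {3,4,9}->{4,9}
So after constraint 1: D(V) = {3,5,6,8}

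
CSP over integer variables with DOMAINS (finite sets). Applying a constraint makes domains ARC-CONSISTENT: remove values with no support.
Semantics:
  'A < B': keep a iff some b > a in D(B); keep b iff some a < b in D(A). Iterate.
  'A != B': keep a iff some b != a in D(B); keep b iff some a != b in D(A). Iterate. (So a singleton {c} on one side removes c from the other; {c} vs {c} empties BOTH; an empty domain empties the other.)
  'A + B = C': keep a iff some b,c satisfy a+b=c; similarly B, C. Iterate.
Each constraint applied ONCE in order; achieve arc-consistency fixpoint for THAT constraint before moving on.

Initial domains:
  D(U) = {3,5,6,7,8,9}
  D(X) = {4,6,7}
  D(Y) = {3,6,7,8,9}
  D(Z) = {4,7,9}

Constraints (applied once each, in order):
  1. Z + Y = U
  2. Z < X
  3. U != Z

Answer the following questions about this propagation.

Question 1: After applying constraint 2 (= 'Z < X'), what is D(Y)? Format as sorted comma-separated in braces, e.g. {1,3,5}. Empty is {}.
Answer: {3}

Derivation:
Constraint 1 (Z + Y = U) on D(Z)={4,7,9} D(Y)={3,6,7,8,9} D(U)={3,5,6,7,8,9}: Z {4,7,9}->{4}; Y {3,6,7,8,9}->{3}; U {3,5,6,7,8,9}->{7}
Constraint 2 (Z < X) on D(Z)={4} D(X)={4,6,7}: X {4,6,7}->{6,7}
So after constraint 2: D(Y) = {3}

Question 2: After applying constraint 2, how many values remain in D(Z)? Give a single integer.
Constraint 1 (Z + Y = U) on D(Z)={4,7,9} D(Y)={3,6,7,8,9} D(U)={3,5,6,7,8,9}: Z {4,7,9}->{4}; Y {3,6,7,8,9}->{3}; U {3,5,6,7,8,9}->{7}
Constraint 2 (Z < X) on D(Z)={4} D(X)={4,6,7}: X {4,6,7}->{6,7}
So after constraint 2: D(Z)={4}, size = 1

Answer: 1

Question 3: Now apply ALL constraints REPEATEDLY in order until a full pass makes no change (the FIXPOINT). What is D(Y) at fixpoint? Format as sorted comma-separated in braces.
pass 0 (initial): D(Y)={3,6,7,8,9}
pass 1: U {3,5,6,7,8,9}->{7}; X {4,6,7}->{6,7}; Y {3,6,7,8,9}->{3}; Z {4,7,9}->{4}
pass 2: no change
Fixpoint after 2 passes: D(Y) = {3}

Answer: {3}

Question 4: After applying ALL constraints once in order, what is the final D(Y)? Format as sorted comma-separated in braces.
Constraint 1 (Z + Y = U) on D(Z)={4,7,9} D(Y)={3,6,7,8,9} D(U)={3,5,6,7,8,9}: Z {4,7,9}->{4}; Y {3,6,7,8,9}->{3}; U {3,5,6,7,8,9}->{7}
Constraint 2 (Z < X) on D(Z)={4} D(X)={4,6,7}: X {4,6,7}->{6,7}
Constraint 3 (U != Z) on D(U)={7} D(Z)={4}: no change
So after all 3 constraints: D(Y) = {3}

Answer: {3}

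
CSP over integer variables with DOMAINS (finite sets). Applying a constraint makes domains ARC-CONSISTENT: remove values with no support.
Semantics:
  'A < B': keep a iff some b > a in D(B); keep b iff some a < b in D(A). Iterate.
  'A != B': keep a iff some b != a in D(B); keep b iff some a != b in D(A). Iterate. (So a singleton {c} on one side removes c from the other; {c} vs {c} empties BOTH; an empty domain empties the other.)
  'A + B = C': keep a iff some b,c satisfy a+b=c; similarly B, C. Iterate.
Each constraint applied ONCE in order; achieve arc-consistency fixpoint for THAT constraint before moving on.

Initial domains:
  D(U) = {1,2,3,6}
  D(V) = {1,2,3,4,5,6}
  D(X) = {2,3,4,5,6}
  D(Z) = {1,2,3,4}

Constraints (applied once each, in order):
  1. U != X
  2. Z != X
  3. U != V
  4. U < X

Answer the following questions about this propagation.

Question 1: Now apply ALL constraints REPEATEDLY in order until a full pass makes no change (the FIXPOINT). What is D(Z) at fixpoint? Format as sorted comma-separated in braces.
pass 0 (initial): D(Z)={1,2,3,4}
pass 1: U {1,2,3,6}->{1,2,3}
pass 2: no change
Fixpoint after 2 passes: D(Z) = {1,2,3,4}

Answer: {1,2,3,4}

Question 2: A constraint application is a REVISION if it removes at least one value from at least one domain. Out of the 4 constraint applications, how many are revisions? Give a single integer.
Constraint 1 (U != X) on D(U)={1,2,3,6} D(X)={2,3,4,5,6}: no change => not a revision
Constraint 2 (Z != X) on D(Z)={1,2,3,4} D(X)={2,3,4,5,6}: no change => not a revision
Constraint 3 (U != V) on D(U)={1,2,3,6} D(V)={1,2,3,4,5,6}: no change => not a revision
Constraint 4 (U < X) on D(U)={1,2,3,6} D(X)={2,3,4,5,6}: U {1,2,3,6}->{1,2,3} => REVISION
Total revisions = 1

Answer: 1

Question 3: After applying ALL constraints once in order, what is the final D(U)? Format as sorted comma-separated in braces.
Answer: {1,2,3}

Derivation:
Constraint 1 (U != X) on D(U)={1,2,3,6} D(X)={2,3,4,5,6}: no change
Constraint 2 (Z != X) on D(Z)={1,2,3,4} D(X)={2,3,4,5,6}: no change
Constraint 3 (U != V) on D(U)={1,2,3,6} D(V)={1,2,3,4,5,6}: no change
Constraint 4 (U < X) on D(U)={1,2,3,6} D(X)={2,3,4,5,6}: U {1,2,3,6}->{1,2,3}
So after all 4 constraints: D(U) = {1,2,3}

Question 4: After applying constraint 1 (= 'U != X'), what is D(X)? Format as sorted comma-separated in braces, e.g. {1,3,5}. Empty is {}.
Answer: {2,3,4,5,6}

Derivation:
Constraint 1 (U != X) on D(U)={1,2,3,6} D(X)={2,3,4,5,6}: no change
So after constraint 1: D(X) = {2,3,4,5,6}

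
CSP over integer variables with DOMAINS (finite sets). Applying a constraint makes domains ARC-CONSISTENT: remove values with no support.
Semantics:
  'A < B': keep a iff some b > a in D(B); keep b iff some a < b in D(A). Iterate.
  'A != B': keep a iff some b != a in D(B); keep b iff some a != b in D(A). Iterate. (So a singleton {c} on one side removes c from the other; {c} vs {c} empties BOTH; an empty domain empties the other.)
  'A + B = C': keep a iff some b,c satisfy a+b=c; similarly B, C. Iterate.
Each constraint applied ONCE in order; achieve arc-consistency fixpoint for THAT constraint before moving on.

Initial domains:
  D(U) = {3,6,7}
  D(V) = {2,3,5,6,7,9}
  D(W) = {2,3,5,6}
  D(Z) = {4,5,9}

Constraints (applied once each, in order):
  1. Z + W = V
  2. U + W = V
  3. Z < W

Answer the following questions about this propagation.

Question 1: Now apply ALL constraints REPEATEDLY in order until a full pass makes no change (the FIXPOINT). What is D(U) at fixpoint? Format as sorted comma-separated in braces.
pass 0 (initial): D(U)={3,6,7}
pass 1: V {2,3,5,6,7,9}->{6,9}; W {2,3,5,6}->{}; Z {4,5,9}->{}
pass 2: U {3,6,7}->{}; V {6,9}->{}
pass 3: no change
Fixpoint after 3 passes: D(U) = {}

Answer: {}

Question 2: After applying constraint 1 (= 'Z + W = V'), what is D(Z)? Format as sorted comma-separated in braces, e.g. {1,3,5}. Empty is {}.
Constraint 1 (Z + W = V) on D(Z)={4,5,9} D(W)={2,3,5,6} D(V)={2,3,5,6,7,9}: Z {4,5,9}->{4,5}; W {2,3,5,6}->{2,3,5}; V {2,3,5,6,7,9}->{6,7,9}
So after constraint 1: D(Z) = {4,5}

Answer: {4,5}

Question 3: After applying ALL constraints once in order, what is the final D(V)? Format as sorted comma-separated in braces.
Answer: {6,9}

Derivation:
Constraint 1 (Z + W = V) on D(Z)={4,5,9} D(W)={2,3,5,6} D(V)={2,3,5,6,7,9}: Z {4,5,9}->{4,5}; W {2,3,5,6}->{2,3,5}; V {2,3,5,6,7,9}->{6,7,9}
Constraint 2 (U + W = V) on D(U)={3,6,7} D(W)={2,3,5} D(V)={6,7,9}: W {2,3,5}->{2,3}; V {6,7,9}->{6,9}
Constraint 3 (Z < W) on D(Z)={4,5} D(W)={2,3}: Z {4,5}->{}; W {2,3}->{}
So after all 3 constraints: D(V) = {6,9}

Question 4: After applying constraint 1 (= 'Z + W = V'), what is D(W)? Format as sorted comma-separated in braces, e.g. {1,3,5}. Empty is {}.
Answer: {2,3,5}

Derivation:
Constraint 1 (Z + W = V) on D(Z)={4,5,9} D(W)={2,3,5,6} D(V)={2,3,5,6,7,9}: Z {4,5,9}->{4,5}; W {2,3,5,6}->{2,3,5}; V {2,3,5,6,7,9}->{6,7,9}
So after constraint 1: D(W) = {2,3,5}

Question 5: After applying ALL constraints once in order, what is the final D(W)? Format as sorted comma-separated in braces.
Answer: {}

Derivation:
Constraint 1 (Z + W = V) on D(Z)={4,5,9} D(W)={2,3,5,6} D(V)={2,3,5,6,7,9}: Z {4,5,9}->{4,5}; W {2,3,5,6}->{2,3,5}; V {2,3,5,6,7,9}->{6,7,9}
Constraint 2 (U + W = V) on D(U)={3,6,7} D(W)={2,3,5} D(V)={6,7,9}: W {2,3,5}->{2,3}; V {6,7,9}->{6,9}
Constraint 3 (Z < W) on D(Z)={4,5} D(W)={2,3}: Z {4,5}->{}; W {2,3}->{}
So after all 3 constraints: D(W) = {}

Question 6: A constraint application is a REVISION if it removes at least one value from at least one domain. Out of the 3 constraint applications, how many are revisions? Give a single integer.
Constraint 1 (Z + W = V) on D(Z)={4,5,9} D(W)={2,3,5,6} D(V)={2,3,5,6,7,9}: Z {4,5,9}->{4,5}; W {2,3,5,6}->{2,3,5}; V {2,3,5,6,7,9}->{6,7,9} => REVISION
Constraint 2 (U + W = V) on D(U)={3,6,7} D(W)={2,3,5} D(V)={6,7,9}: W {2,3,5}->{2,3}; V {6,7,9}->{6,9} => REVISION
Constraint 3 (Z < W) on D(Z)={4,5} D(W)={2,3}: Z {4,5}->{}; W {2,3}->{} => REVISION
Total revisions = 3

Answer: 3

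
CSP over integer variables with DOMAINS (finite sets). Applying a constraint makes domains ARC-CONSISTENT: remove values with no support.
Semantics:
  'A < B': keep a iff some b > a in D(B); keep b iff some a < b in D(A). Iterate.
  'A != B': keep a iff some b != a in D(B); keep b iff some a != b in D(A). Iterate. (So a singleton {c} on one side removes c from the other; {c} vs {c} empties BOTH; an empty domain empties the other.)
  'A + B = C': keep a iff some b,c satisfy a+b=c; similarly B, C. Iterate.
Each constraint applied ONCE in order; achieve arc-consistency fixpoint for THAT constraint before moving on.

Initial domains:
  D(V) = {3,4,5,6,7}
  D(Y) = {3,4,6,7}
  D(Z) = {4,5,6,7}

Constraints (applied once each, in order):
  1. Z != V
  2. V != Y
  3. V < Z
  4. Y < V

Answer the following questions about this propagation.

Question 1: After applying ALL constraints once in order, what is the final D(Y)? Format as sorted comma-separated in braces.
Answer: {3,4}

Derivation:
Constraint 1 (Z != V) on D(Z)={4,5,6,7} D(V)={3,4,5,6,7}: no change
Constraint 2 (V != Y) on D(V)={3,4,5,6,7} D(Y)={3,4,6,7}: no change
Constraint 3 (V < Z) on D(V)={3,4,5,6,7} D(Z)={4,5,6,7}: V {3,4,5,6,7}->{3,4,5,6}
Constraint 4 (Y < V) on D(Y)={3,4,6,7} D(V)={3,4,5,6}: Y {3,4,6,7}->{3,4}; V {3,4,5,6}->{4,5,6}
So after all 4 constraints: D(Y) = {3,4}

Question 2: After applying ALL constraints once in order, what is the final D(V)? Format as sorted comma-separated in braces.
Answer: {4,5,6}

Derivation:
Constraint 1 (Z != V) on D(Z)={4,5,6,7} D(V)={3,4,5,6,7}: no change
Constraint 2 (V != Y) on D(V)={3,4,5,6,7} D(Y)={3,4,6,7}: no change
Constraint 3 (V < Z) on D(V)={3,4,5,6,7} D(Z)={4,5,6,7}: V {3,4,5,6,7}->{3,4,5,6}
Constraint 4 (Y < V) on D(Y)={3,4,6,7} D(V)={3,4,5,6}: Y {3,4,6,7}->{3,4}; V {3,4,5,6}->{4,5,6}
So after all 4 constraints: D(V) = {4,5,6}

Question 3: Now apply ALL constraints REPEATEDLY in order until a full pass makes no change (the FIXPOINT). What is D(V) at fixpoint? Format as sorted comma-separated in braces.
Answer: {4,5,6}

Derivation:
pass 0 (initial): D(V)={3,4,5,6,7}
pass 1: V {3,4,5,6,7}->{4,5,6}; Y {3,4,6,7}->{3,4}
pass 2: Z {4,5,6,7}->{5,6,7}
pass 3: no change
Fixpoint after 3 passes: D(V) = {4,5,6}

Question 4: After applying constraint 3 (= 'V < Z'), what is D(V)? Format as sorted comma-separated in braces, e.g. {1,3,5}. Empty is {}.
Answer: {3,4,5,6}

Derivation:
Constraint 1 (Z != V) on D(Z)={4,5,6,7} D(V)={3,4,5,6,7}: no change
Constraint 2 (V != Y) on D(V)={3,4,5,6,7} D(Y)={3,4,6,7}: no change
Constraint 3 (V < Z) on D(V)={3,4,5,6,7} D(Z)={4,5,6,7}: V {3,4,5,6,7}->{3,4,5,6}
So after constraint 3: D(V) = {3,4,5,6}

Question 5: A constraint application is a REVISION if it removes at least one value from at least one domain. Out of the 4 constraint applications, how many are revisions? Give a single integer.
Answer: 2

Derivation:
Constraint 1 (Z != V) on D(Z)={4,5,6,7} D(V)={3,4,5,6,7}: no change => not a revision
Constraint 2 (V != Y) on D(V)={3,4,5,6,7} D(Y)={3,4,6,7}: no change => not a revision
Constraint 3 (V < Z) on D(V)={3,4,5,6,7} D(Z)={4,5,6,7}: V {3,4,5,6,7}->{3,4,5,6} => REVISION
Constraint 4 (Y < V) on D(Y)={3,4,6,7} D(V)={3,4,5,6}: Y {3,4,6,7}->{3,4}; V {3,4,5,6}->{4,5,6} => REVISION
Total revisions = 2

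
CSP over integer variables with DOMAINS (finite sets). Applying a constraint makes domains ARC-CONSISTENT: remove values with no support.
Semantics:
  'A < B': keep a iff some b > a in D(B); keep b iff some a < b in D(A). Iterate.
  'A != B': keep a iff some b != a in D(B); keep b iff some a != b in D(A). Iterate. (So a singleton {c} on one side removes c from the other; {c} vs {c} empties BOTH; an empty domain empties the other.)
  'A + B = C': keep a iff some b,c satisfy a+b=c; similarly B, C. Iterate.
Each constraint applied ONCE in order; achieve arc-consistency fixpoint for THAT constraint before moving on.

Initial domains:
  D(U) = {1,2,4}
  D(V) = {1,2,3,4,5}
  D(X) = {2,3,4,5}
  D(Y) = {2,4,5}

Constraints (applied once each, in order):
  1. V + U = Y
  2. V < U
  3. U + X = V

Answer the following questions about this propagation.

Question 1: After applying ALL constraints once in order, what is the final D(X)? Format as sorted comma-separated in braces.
Answer: {}

Derivation:
Constraint 1 (V + U = Y) on D(V)={1,2,3,4,5} D(U)={1,2,4} D(Y)={2,4,5}: V {1,2,3,4,5}->{1,2,3,4}
Constraint 2 (V < U) on D(V)={1,2,3,4} D(U)={1,2,4}: V {1,2,3,4}->{1,2,3}; U {1,2,4}->{2,4}
Constraint 3 (U + X = V) on D(U)={2,4} D(X)={2,3,4,5} D(V)={1,2,3}: U {2,4}->{}; X {2,3,4,5}->{}; V {1,2,3}->{}
So after all 3 constraints: D(X) = {}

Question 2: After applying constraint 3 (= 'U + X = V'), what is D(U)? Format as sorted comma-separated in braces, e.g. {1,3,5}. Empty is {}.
Constraint 1 (V + U = Y) on D(V)={1,2,3,4,5} D(U)={1,2,4} D(Y)={2,4,5}: V {1,2,3,4,5}->{1,2,3,4}
Constraint 2 (V < U) on D(V)={1,2,3,4} D(U)={1,2,4}: V {1,2,3,4}->{1,2,3}; U {1,2,4}->{2,4}
Constraint 3 (U + X = V) on D(U)={2,4} D(X)={2,3,4,5} D(V)={1,2,3}: U {2,4}->{}; X {2,3,4,5}->{}; V {1,2,3}->{}
So after constraint 3: D(U) = {}

Answer: {}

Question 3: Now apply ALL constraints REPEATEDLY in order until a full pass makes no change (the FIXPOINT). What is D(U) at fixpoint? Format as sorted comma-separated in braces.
Answer: {}

Derivation:
pass 0 (initial): D(U)={1,2,4}
pass 1: U {1,2,4}->{}; V {1,2,3,4,5}->{}; X {2,3,4,5}->{}
pass 2: Y {2,4,5}->{}
pass 3: no change
Fixpoint after 3 passes: D(U) = {}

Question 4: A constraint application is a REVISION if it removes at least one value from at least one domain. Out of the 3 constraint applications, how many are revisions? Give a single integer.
Constraint 1 (V + U = Y) on D(V)={1,2,3,4,5} D(U)={1,2,4} D(Y)={2,4,5}: V {1,2,3,4,5}->{1,2,3,4} => REVISION
Constraint 2 (V < U) on D(V)={1,2,3,4} D(U)={1,2,4}: V {1,2,3,4}->{1,2,3}; U {1,2,4}->{2,4} => REVISION
Constraint 3 (U + X = V) on D(U)={2,4} D(X)={2,3,4,5} D(V)={1,2,3}: U {2,4}->{}; X {2,3,4,5}->{}; V {1,2,3}->{} => REVISION
Total revisions = 3

Answer: 3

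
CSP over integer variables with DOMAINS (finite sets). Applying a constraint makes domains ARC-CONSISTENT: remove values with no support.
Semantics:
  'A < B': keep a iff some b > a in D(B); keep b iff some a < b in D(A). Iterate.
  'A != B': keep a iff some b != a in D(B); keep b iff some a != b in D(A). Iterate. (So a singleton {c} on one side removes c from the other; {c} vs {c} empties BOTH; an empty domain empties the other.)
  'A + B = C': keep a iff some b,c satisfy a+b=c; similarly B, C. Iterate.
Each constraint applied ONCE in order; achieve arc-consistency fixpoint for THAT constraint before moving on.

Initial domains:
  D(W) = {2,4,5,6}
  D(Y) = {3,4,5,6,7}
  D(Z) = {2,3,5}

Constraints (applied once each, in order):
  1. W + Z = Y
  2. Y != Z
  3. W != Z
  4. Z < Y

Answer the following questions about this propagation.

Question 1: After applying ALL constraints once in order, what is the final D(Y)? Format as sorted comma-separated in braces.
Constraint 1 (W + Z = Y) on D(W)={2,4,5,6} D(Z)={2,3,5} D(Y)={3,4,5,6,7}: W {2,4,5,6}->{2,4,5}; Y {3,4,5,6,7}->{4,5,6,7}
Constraint 2 (Y != Z) on D(Y)={4,5,6,7} D(Z)={2,3,5}: no change
Constraint 3 (W != Z) on D(W)={2,4,5} D(Z)={2,3,5}: no change
Constraint 4 (Z < Y) on D(Z)={2,3,5} D(Y)={4,5,6,7}: no change
So after all 4 constraints: D(Y) = {4,5,6,7}

Answer: {4,5,6,7}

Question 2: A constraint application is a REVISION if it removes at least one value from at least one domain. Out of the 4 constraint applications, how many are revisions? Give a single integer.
Constraint 1 (W + Z = Y) on D(W)={2,4,5,6} D(Z)={2,3,5} D(Y)={3,4,5,6,7}: W {2,4,5,6}->{2,4,5}; Y {3,4,5,6,7}->{4,5,6,7} => REVISION
Constraint 2 (Y != Z) on D(Y)={4,5,6,7} D(Z)={2,3,5}: no change => not a revision
Constraint 3 (W != Z) on D(W)={2,4,5} D(Z)={2,3,5}: no change => not a revision
Constraint 4 (Z < Y) on D(Z)={2,3,5} D(Y)={4,5,6,7}: no change => not a revision
Total revisions = 1

Answer: 1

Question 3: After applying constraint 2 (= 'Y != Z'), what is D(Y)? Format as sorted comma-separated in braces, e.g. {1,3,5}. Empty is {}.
Answer: {4,5,6,7}

Derivation:
Constraint 1 (W + Z = Y) on D(W)={2,4,5,6} D(Z)={2,3,5} D(Y)={3,4,5,6,7}: W {2,4,5,6}->{2,4,5}; Y {3,4,5,6,7}->{4,5,6,7}
Constraint 2 (Y != Z) on D(Y)={4,5,6,7} D(Z)={2,3,5}: no change
So after constraint 2: D(Y) = {4,5,6,7}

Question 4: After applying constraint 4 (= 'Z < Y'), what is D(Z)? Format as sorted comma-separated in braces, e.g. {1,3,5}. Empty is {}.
Constraint 1 (W + Z = Y) on D(W)={2,4,5,6} D(Z)={2,3,5} D(Y)={3,4,5,6,7}: W {2,4,5,6}->{2,4,5}; Y {3,4,5,6,7}->{4,5,6,7}
Constraint 2 (Y != Z) on D(Y)={4,5,6,7} D(Z)={2,3,5}: no change
Constraint 3 (W != Z) on D(W)={2,4,5} D(Z)={2,3,5}: no change
Constraint 4 (Z < Y) on D(Z)={2,3,5} D(Y)={4,5,6,7}: no change
So after constraint 4: D(Z) = {2,3,5}

Answer: {2,3,5}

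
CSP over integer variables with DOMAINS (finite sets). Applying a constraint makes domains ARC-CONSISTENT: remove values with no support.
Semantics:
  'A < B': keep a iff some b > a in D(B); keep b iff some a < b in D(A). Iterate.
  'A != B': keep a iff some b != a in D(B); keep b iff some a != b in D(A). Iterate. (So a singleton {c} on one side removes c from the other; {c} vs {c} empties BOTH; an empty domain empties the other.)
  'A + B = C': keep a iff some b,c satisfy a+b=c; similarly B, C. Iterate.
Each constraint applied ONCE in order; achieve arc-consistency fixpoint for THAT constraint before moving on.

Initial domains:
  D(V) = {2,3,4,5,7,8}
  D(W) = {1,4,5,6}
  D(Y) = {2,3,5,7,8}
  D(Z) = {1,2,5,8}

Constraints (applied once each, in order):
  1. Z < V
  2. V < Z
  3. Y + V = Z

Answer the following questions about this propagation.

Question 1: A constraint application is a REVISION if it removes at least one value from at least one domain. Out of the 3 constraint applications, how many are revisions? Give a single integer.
Constraint 1 (Z < V) on D(Z)={1,2,5,8} D(V)={2,3,4,5,7,8}: Z {1,2,5,8}->{1,2,5} => REVISION
Constraint 2 (V < Z) on D(V)={2,3,4,5,7,8} D(Z)={1,2,5}: V {2,3,4,5,7,8}->{2,3,4}; Z {1,2,5}->{5} => REVISION
Constraint 3 (Y + V = Z) on D(Y)={2,3,5,7,8} D(V)={2,3,4} D(Z)={5}: Y {2,3,5,7,8}->{2,3}; V {2,3,4}->{2,3} => REVISION
Total revisions = 3

Answer: 3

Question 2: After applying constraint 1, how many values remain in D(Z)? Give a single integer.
Constraint 1 (Z < V) on D(Z)={1,2,5,8} D(V)={2,3,4,5,7,8}: Z {1,2,5,8}->{1,2,5}
So after constraint 1: D(Z)={1,2,5}, size = 3

Answer: 3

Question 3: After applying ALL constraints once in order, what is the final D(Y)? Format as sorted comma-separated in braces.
Answer: {2,3}

Derivation:
Constraint 1 (Z < V) on D(Z)={1,2,5,8} D(V)={2,3,4,5,7,8}: Z {1,2,5,8}->{1,2,5}
Constraint 2 (V < Z) on D(V)={2,3,4,5,7,8} D(Z)={1,2,5}: V {2,3,4,5,7,8}->{2,3,4}; Z {1,2,5}->{5}
Constraint 3 (Y + V = Z) on D(Y)={2,3,5,7,8} D(V)={2,3,4} D(Z)={5}: Y {2,3,5,7,8}->{2,3}; V {2,3,4}->{2,3}
So after all 3 constraints: D(Y) = {2,3}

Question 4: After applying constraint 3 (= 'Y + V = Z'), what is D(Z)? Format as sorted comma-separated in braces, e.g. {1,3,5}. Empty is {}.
Answer: {5}

Derivation:
Constraint 1 (Z < V) on D(Z)={1,2,5,8} D(V)={2,3,4,5,7,8}: Z {1,2,5,8}->{1,2,5}
Constraint 2 (V < Z) on D(V)={2,3,4,5,7,8} D(Z)={1,2,5}: V {2,3,4,5,7,8}->{2,3,4}; Z {1,2,5}->{5}
Constraint 3 (Y + V = Z) on D(Y)={2,3,5,7,8} D(V)={2,3,4} D(Z)={5}: Y {2,3,5,7,8}->{2,3}; V {2,3,4}->{2,3}
So after constraint 3: D(Z) = {5}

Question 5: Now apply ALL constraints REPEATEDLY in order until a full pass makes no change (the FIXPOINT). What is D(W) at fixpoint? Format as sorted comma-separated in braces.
pass 0 (initial): D(W)={1,4,5,6}
pass 1: V {2,3,4,5,7,8}->{2,3}; Y {2,3,5,7,8}->{2,3}; Z {1,2,5,8}->{5}
pass 2: V {2,3}->{}; Y {2,3}->{}; Z {5}->{}
pass 3: no change
Fixpoint after 3 passes: D(W) = {1,4,5,6}

Answer: {1,4,5,6}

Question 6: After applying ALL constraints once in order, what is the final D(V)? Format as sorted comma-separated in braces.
Answer: {2,3}

Derivation:
Constraint 1 (Z < V) on D(Z)={1,2,5,8} D(V)={2,3,4,5,7,8}: Z {1,2,5,8}->{1,2,5}
Constraint 2 (V < Z) on D(V)={2,3,4,5,7,8} D(Z)={1,2,5}: V {2,3,4,5,7,8}->{2,3,4}; Z {1,2,5}->{5}
Constraint 3 (Y + V = Z) on D(Y)={2,3,5,7,8} D(V)={2,3,4} D(Z)={5}: Y {2,3,5,7,8}->{2,3}; V {2,3,4}->{2,3}
So after all 3 constraints: D(V) = {2,3}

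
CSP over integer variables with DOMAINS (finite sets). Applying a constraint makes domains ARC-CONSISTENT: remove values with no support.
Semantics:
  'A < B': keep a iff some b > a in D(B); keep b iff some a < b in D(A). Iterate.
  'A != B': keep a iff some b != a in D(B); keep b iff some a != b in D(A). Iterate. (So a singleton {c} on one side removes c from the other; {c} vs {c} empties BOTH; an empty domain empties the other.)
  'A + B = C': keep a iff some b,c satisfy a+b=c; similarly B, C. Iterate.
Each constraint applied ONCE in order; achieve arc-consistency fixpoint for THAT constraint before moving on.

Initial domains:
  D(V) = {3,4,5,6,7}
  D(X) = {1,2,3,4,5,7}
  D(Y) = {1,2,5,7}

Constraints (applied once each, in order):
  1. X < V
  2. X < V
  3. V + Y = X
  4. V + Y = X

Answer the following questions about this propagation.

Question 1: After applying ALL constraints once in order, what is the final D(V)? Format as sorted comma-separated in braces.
Answer: {3,4}

Derivation:
Constraint 1 (X < V) on D(X)={1,2,3,4,5,7} D(V)={3,4,5,6,7}: X {1,2,3,4,5,7}->{1,2,3,4,5}
Constraint 2 (X < V) on D(X)={1,2,3,4,5} D(V)={3,4,5,6,7}: no change
Constraint 3 (V + Y = X) on D(V)={3,4,5,6,7} D(Y)={1,2,5,7} D(X)={1,2,3,4,5}: V {3,4,5,6,7}->{3,4}; Y {1,2,5,7}->{1,2}; X {1,2,3,4,5}->{4,5}
Constraint 4 (V + Y = X) on D(V)={3,4} D(Y)={1,2} D(X)={4,5}: no change
So after all 4 constraints: D(V) = {3,4}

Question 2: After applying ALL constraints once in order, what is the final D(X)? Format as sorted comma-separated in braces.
Constraint 1 (X < V) on D(X)={1,2,3,4,5,7} D(V)={3,4,5,6,7}: X {1,2,3,4,5,7}->{1,2,3,4,5}
Constraint 2 (X < V) on D(X)={1,2,3,4,5} D(V)={3,4,5,6,7}: no change
Constraint 3 (V + Y = X) on D(V)={3,4,5,6,7} D(Y)={1,2,5,7} D(X)={1,2,3,4,5}: V {3,4,5,6,7}->{3,4}; Y {1,2,5,7}->{1,2}; X {1,2,3,4,5}->{4,5}
Constraint 4 (V + Y = X) on D(V)={3,4} D(Y)={1,2} D(X)={4,5}: no change
So after all 4 constraints: D(X) = {4,5}

Answer: {4,5}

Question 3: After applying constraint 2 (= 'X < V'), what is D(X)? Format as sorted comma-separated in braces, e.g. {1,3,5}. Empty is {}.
Constraint 1 (X < V) on D(X)={1,2,3,4,5,7} D(V)={3,4,5,6,7}: X {1,2,3,4,5,7}->{1,2,3,4,5}
Constraint 2 (X < V) on D(X)={1,2,3,4,5} D(V)={3,4,5,6,7}: no change
So after constraint 2: D(X) = {1,2,3,4,5}

Answer: {1,2,3,4,5}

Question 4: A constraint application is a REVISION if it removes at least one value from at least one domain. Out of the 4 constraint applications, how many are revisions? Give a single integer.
Constraint 1 (X < V) on D(X)={1,2,3,4,5,7} D(V)={3,4,5,6,7}: X {1,2,3,4,5,7}->{1,2,3,4,5} => REVISION
Constraint 2 (X < V) on D(X)={1,2,3,4,5} D(V)={3,4,5,6,7}: no change => not a revision
Constraint 3 (V + Y = X) on D(V)={3,4,5,6,7} D(Y)={1,2,5,7} D(X)={1,2,3,4,5}: V {3,4,5,6,7}->{3,4}; Y {1,2,5,7}->{1,2}; X {1,2,3,4,5}->{4,5} => REVISION
Constraint 4 (V + Y = X) on D(V)={3,4} D(Y)={1,2} D(X)={4,5}: no change => not a revision
Total revisions = 2

Answer: 2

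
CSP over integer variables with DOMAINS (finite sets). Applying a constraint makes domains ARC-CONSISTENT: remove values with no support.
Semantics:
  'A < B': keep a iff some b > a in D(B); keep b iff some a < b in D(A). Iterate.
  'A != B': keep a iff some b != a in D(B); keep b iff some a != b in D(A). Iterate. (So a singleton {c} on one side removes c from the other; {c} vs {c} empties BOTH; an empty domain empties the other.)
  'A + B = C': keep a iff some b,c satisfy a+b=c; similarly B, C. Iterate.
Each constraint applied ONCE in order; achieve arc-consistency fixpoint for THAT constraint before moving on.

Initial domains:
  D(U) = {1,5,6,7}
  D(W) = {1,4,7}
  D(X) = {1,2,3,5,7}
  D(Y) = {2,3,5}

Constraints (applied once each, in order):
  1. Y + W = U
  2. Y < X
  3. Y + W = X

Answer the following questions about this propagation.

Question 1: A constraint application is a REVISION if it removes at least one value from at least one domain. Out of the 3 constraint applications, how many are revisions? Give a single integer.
Constraint 1 (Y + W = U) on D(Y)={2,3,5} D(W)={1,4,7} D(U)={1,5,6,7}: W {1,4,7}->{1,4}; U {1,5,6,7}->{6,7} => REVISION
Constraint 2 (Y < X) on D(Y)={2,3,5} D(X)={1,2,3,5,7}: X {1,2,3,5,7}->{3,5,7} => REVISION
Constraint 3 (Y + W = X) on D(Y)={2,3,5} D(W)={1,4} D(X)={3,5,7}: Y {2,3,5}->{2,3}; X {3,5,7}->{3,7} => REVISION
Total revisions = 3

Answer: 3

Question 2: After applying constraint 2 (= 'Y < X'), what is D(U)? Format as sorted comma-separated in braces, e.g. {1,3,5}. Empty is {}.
Constraint 1 (Y + W = U) on D(Y)={2,3,5} D(W)={1,4,7} D(U)={1,5,6,7}: W {1,4,7}->{1,4}; U {1,5,6,7}->{6,7}
Constraint 2 (Y < X) on D(Y)={2,3,5} D(X)={1,2,3,5,7}: X {1,2,3,5,7}->{3,5,7}
So after constraint 2: D(U) = {6,7}

Answer: {6,7}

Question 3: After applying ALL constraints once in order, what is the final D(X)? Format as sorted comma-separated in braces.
Constraint 1 (Y + W = U) on D(Y)={2,3,5} D(W)={1,4,7} D(U)={1,5,6,7}: W {1,4,7}->{1,4}; U {1,5,6,7}->{6,7}
Constraint 2 (Y < X) on D(Y)={2,3,5} D(X)={1,2,3,5,7}: X {1,2,3,5,7}->{3,5,7}
Constraint 3 (Y + W = X) on D(Y)={2,3,5} D(W)={1,4} D(X)={3,5,7}: Y {2,3,5}->{2,3}; X {3,5,7}->{3,7}
So after all 3 constraints: D(X) = {3,7}

Answer: {3,7}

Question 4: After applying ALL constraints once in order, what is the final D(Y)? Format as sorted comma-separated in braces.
Answer: {2,3}

Derivation:
Constraint 1 (Y + W = U) on D(Y)={2,3,5} D(W)={1,4,7} D(U)={1,5,6,7}: W {1,4,7}->{1,4}; U {1,5,6,7}->{6,7}
Constraint 2 (Y < X) on D(Y)={2,3,5} D(X)={1,2,3,5,7}: X {1,2,3,5,7}->{3,5,7}
Constraint 3 (Y + W = X) on D(Y)={2,3,5} D(W)={1,4} D(X)={3,5,7}: Y {2,3,5}->{2,3}; X {3,5,7}->{3,7}
So after all 3 constraints: D(Y) = {2,3}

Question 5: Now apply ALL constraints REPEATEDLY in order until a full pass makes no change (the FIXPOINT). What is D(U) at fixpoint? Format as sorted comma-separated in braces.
Answer: {7}

Derivation:
pass 0 (initial): D(U)={1,5,6,7}
pass 1: U {1,5,6,7}->{6,7}; W {1,4,7}->{1,4}; X {1,2,3,5,7}->{3,7}; Y {2,3,5}->{2,3}
pass 2: W {1,4}->{4}; X {3,7}->{7}; Y {2,3}->{3}
pass 3: U {6,7}->{7}
pass 4: no change
Fixpoint after 4 passes: D(U) = {7}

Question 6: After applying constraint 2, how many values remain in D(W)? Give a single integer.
Constraint 1 (Y + W = U) on D(Y)={2,3,5} D(W)={1,4,7} D(U)={1,5,6,7}: W {1,4,7}->{1,4}; U {1,5,6,7}->{6,7}
Constraint 2 (Y < X) on D(Y)={2,3,5} D(X)={1,2,3,5,7}: X {1,2,3,5,7}->{3,5,7}
So after constraint 2: D(W)={1,4}, size = 2

Answer: 2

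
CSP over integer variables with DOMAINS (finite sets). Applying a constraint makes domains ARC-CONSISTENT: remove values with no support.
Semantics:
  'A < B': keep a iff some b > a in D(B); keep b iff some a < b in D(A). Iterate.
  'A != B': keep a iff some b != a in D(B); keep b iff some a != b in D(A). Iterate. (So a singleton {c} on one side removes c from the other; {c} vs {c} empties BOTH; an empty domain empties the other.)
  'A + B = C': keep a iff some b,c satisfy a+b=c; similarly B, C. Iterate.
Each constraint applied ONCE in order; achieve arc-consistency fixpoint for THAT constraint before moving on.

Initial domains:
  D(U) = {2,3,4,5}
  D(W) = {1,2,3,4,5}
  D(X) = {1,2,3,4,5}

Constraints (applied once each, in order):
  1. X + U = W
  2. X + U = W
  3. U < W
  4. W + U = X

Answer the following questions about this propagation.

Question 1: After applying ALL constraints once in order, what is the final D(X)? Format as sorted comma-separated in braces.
Constraint 1 (X + U = W) on D(X)={1,2,3,4,5} D(U)={2,3,4,5} D(W)={1,2,3,4,5}: X {1,2,3,4,5}->{1,2,3}; U {2,3,4,5}->{2,3,4}; W {1,2,3,4,5}->{3,4,5}
Constraint 2 (X + U = W) on D(X)={1,2,3} D(U)={2,3,4} D(W)={3,4,5}: no change
Constraint 3 (U < W) on D(U)={2,3,4} D(W)={3,4,5}: no change
Constraint 4 (W + U = X) on D(W)={3,4,5} D(U)={2,3,4} D(X)={1,2,3}: W {3,4,5}->{}; U {2,3,4}->{}; X {1,2,3}->{}
So after all 4 constraints: D(X) = {}

Answer: {}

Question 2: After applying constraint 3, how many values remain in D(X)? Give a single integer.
Answer: 3

Derivation:
Constraint 1 (X + U = W) on D(X)={1,2,3,4,5} D(U)={2,3,4,5} D(W)={1,2,3,4,5}: X {1,2,3,4,5}->{1,2,3}; U {2,3,4,5}->{2,3,4}; W {1,2,3,4,5}->{3,4,5}
Constraint 2 (X + U = W) on D(X)={1,2,3} D(U)={2,3,4} D(W)={3,4,5}: no change
Constraint 3 (U < W) on D(U)={2,3,4} D(W)={3,4,5}: no change
So after constraint 3: D(X)={1,2,3}, size = 3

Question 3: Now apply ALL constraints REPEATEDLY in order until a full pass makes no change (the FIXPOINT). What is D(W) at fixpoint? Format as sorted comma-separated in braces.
Answer: {}

Derivation:
pass 0 (initial): D(W)={1,2,3,4,5}
pass 1: U {2,3,4,5}->{}; W {1,2,3,4,5}->{}; X {1,2,3,4,5}->{}
pass 2: no change
Fixpoint after 2 passes: D(W) = {}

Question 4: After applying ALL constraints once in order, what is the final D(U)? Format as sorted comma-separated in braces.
Constraint 1 (X + U = W) on D(X)={1,2,3,4,5} D(U)={2,3,4,5} D(W)={1,2,3,4,5}: X {1,2,3,4,5}->{1,2,3}; U {2,3,4,5}->{2,3,4}; W {1,2,3,4,5}->{3,4,5}
Constraint 2 (X + U = W) on D(X)={1,2,3} D(U)={2,3,4} D(W)={3,4,5}: no change
Constraint 3 (U < W) on D(U)={2,3,4} D(W)={3,4,5}: no change
Constraint 4 (W + U = X) on D(W)={3,4,5} D(U)={2,3,4} D(X)={1,2,3}: W {3,4,5}->{}; U {2,3,4}->{}; X {1,2,3}->{}
So after all 4 constraints: D(U) = {}

Answer: {}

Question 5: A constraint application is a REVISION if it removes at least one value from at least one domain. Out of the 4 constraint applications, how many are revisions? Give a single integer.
Constraint 1 (X + U = W) on D(X)={1,2,3,4,5} D(U)={2,3,4,5} D(W)={1,2,3,4,5}: X {1,2,3,4,5}->{1,2,3}; U {2,3,4,5}->{2,3,4}; W {1,2,3,4,5}->{3,4,5} => REVISION
Constraint 2 (X + U = W) on D(X)={1,2,3} D(U)={2,3,4} D(W)={3,4,5}: no change => not a revision
Constraint 3 (U < W) on D(U)={2,3,4} D(W)={3,4,5}: no change => not a revision
Constraint 4 (W + U = X) on D(W)={3,4,5} D(U)={2,3,4} D(X)={1,2,3}: W {3,4,5}->{}; U {2,3,4}->{}; X {1,2,3}->{} => REVISION
Total revisions = 2

Answer: 2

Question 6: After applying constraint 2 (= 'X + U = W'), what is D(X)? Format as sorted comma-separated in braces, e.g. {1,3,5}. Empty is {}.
Constraint 1 (X + U = W) on D(X)={1,2,3,4,5} D(U)={2,3,4,5} D(W)={1,2,3,4,5}: X {1,2,3,4,5}->{1,2,3}; U {2,3,4,5}->{2,3,4}; W {1,2,3,4,5}->{3,4,5}
Constraint 2 (X + U = W) on D(X)={1,2,3} D(U)={2,3,4} D(W)={3,4,5}: no change
So after constraint 2: D(X) = {1,2,3}

Answer: {1,2,3}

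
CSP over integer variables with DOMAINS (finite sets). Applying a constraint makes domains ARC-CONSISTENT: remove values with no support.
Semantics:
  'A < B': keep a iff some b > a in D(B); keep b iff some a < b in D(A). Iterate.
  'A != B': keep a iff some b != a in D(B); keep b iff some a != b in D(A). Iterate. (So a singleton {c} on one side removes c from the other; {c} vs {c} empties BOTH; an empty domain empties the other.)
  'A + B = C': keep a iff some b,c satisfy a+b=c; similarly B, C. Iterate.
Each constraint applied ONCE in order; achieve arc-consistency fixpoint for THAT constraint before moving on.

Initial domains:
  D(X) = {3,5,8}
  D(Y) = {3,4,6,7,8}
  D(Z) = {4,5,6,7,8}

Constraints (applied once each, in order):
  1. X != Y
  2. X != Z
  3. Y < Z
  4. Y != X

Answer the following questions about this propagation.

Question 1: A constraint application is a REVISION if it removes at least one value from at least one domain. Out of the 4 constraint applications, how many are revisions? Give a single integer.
Constraint 1 (X != Y) on D(X)={3,5,8} D(Y)={3,4,6,7,8}: no change => not a revision
Constraint 2 (X != Z) on D(X)={3,5,8} D(Z)={4,5,6,7,8}: no change => not a revision
Constraint 3 (Y < Z) on D(Y)={3,4,6,7,8} D(Z)={4,5,6,7,8}: Y {3,4,6,7,8}->{3,4,6,7} => REVISION
Constraint 4 (Y != X) on D(Y)={3,4,6,7} D(X)={3,5,8}: no change => not a revision
Total revisions = 1

Answer: 1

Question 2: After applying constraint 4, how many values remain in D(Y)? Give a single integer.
Answer: 4

Derivation:
Constraint 1 (X != Y) on D(X)={3,5,8} D(Y)={3,4,6,7,8}: no change
Constraint 2 (X != Z) on D(X)={3,5,8} D(Z)={4,5,6,7,8}: no change
Constraint 3 (Y < Z) on D(Y)={3,4,6,7,8} D(Z)={4,5,6,7,8}: Y {3,4,6,7,8}->{3,4,6,7}
Constraint 4 (Y != X) on D(Y)={3,4,6,7} D(X)={3,5,8}: no change
So after constraint 4: D(Y)={3,4,6,7}, size = 4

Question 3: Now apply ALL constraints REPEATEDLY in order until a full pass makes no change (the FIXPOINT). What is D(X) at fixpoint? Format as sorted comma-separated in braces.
pass 0 (initial): D(X)={3,5,8}
pass 1: Y {3,4,6,7,8}->{3,4,6,7}
pass 2: no change
Fixpoint after 2 passes: D(X) = {3,5,8}

Answer: {3,5,8}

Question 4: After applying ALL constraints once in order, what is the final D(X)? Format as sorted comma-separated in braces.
Constraint 1 (X != Y) on D(X)={3,5,8} D(Y)={3,4,6,7,8}: no change
Constraint 2 (X != Z) on D(X)={3,5,8} D(Z)={4,5,6,7,8}: no change
Constraint 3 (Y < Z) on D(Y)={3,4,6,7,8} D(Z)={4,5,6,7,8}: Y {3,4,6,7,8}->{3,4,6,7}
Constraint 4 (Y != X) on D(Y)={3,4,6,7} D(X)={3,5,8}: no change
So after all 4 constraints: D(X) = {3,5,8}

Answer: {3,5,8}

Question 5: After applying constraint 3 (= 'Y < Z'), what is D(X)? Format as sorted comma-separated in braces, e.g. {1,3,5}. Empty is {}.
Answer: {3,5,8}

Derivation:
Constraint 1 (X != Y) on D(X)={3,5,8} D(Y)={3,4,6,7,8}: no change
Constraint 2 (X != Z) on D(X)={3,5,8} D(Z)={4,5,6,7,8}: no change
Constraint 3 (Y < Z) on D(Y)={3,4,6,7,8} D(Z)={4,5,6,7,8}: Y {3,4,6,7,8}->{3,4,6,7}
So after constraint 3: D(X) = {3,5,8}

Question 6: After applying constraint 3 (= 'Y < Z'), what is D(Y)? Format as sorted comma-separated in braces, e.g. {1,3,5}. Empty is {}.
Constraint 1 (X != Y) on D(X)={3,5,8} D(Y)={3,4,6,7,8}: no change
Constraint 2 (X != Z) on D(X)={3,5,8} D(Z)={4,5,6,7,8}: no change
Constraint 3 (Y < Z) on D(Y)={3,4,6,7,8} D(Z)={4,5,6,7,8}: Y {3,4,6,7,8}->{3,4,6,7}
So after constraint 3: D(Y) = {3,4,6,7}

Answer: {3,4,6,7}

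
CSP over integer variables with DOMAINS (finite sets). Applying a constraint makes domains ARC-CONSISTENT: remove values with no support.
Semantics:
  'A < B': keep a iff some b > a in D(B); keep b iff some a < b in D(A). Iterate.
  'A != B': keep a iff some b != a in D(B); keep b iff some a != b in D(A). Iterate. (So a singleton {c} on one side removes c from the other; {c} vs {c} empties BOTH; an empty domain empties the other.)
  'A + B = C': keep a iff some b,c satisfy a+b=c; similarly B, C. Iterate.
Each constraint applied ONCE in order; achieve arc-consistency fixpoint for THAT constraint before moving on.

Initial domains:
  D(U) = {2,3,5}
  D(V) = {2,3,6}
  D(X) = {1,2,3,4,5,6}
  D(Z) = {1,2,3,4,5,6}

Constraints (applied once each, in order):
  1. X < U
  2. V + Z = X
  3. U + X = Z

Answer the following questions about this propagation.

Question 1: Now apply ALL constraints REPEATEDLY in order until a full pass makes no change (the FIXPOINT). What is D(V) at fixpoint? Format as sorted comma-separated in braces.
pass 0 (initial): D(V)={2,3,6}
pass 1: U {2,3,5}->{}; V {2,3,6}->{2,3}; X {1,2,3,4,5,6}->{}; Z {1,2,3,4,5,6}->{}
pass 2: V {2,3}->{}
pass 3: no change
Fixpoint after 3 passes: D(V) = {}

Answer: {}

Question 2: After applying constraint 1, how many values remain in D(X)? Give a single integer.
Constraint 1 (X < U) on D(X)={1,2,3,4,5,6} D(U)={2,3,5}: X {1,2,3,4,5,6}->{1,2,3,4}
So after constraint 1: D(X)={1,2,3,4}, size = 4

Answer: 4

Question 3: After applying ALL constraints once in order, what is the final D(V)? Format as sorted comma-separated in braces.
Answer: {2,3}

Derivation:
Constraint 1 (X < U) on D(X)={1,2,3,4,5,6} D(U)={2,3,5}: X {1,2,3,4,5,6}->{1,2,3,4}
Constraint 2 (V + Z = X) on D(V)={2,3,6} D(Z)={1,2,3,4,5,6} D(X)={1,2,3,4}: V {2,3,6}->{2,3}; Z {1,2,3,4,5,6}->{1,2}; X {1,2,3,4}->{3,4}
Constraint 3 (U + X = Z) on D(U)={2,3,5} D(X)={3,4} D(Z)={1,2}: U {2,3,5}->{}; X {3,4}->{}; Z {1,2}->{}
So after all 3 constraints: D(V) = {2,3}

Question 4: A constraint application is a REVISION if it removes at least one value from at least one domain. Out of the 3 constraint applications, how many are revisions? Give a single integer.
Answer: 3

Derivation:
Constraint 1 (X < U) on D(X)={1,2,3,4,5,6} D(U)={2,3,5}: X {1,2,3,4,5,6}->{1,2,3,4} => REVISION
Constraint 2 (V + Z = X) on D(V)={2,3,6} D(Z)={1,2,3,4,5,6} D(X)={1,2,3,4}: V {2,3,6}->{2,3}; Z {1,2,3,4,5,6}->{1,2}; X {1,2,3,4}->{3,4} => REVISION
Constraint 3 (U + X = Z) on D(U)={2,3,5} D(X)={3,4} D(Z)={1,2}: U {2,3,5}->{}; X {3,4}->{}; Z {1,2}->{} => REVISION
Total revisions = 3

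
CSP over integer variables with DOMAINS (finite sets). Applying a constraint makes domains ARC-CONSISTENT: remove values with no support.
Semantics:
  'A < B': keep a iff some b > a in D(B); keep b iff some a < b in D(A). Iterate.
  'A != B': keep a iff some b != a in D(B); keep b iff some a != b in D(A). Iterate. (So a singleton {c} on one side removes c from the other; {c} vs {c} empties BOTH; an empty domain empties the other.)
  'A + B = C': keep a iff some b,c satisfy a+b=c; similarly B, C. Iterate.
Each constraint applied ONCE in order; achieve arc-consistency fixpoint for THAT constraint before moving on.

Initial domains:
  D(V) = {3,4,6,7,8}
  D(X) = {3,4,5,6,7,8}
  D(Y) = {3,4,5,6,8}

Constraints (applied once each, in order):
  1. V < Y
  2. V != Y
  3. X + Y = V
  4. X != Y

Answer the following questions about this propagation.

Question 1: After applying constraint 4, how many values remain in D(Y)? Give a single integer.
Answer: 1

Derivation:
Constraint 1 (V < Y) on D(V)={3,4,6,7,8} D(Y)={3,4,5,6,8}: V {3,4,6,7,8}->{3,4,6,7}; Y {3,4,5,6,8}->{4,5,6,8}
Constraint 2 (V != Y) on D(V)={3,4,6,7} D(Y)={4,5,6,8}: no change
Constraint 3 (X + Y = V) on D(X)={3,4,5,6,7,8} D(Y)={4,5,6,8} D(V)={3,4,6,7}: X {3,4,5,6,7,8}->{3}; Y {4,5,6,8}->{4}; V {3,4,6,7}->{7}
Constraint 4 (X != Y) on D(X)={3} D(Y)={4}: no change
So after constraint 4: D(Y)={4}, size = 1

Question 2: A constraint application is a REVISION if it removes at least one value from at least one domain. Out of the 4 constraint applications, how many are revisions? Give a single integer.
Answer: 2

Derivation:
Constraint 1 (V < Y) on D(V)={3,4,6,7,8} D(Y)={3,4,5,6,8}: V {3,4,6,7,8}->{3,4,6,7}; Y {3,4,5,6,8}->{4,5,6,8} => REVISION
Constraint 2 (V != Y) on D(V)={3,4,6,7} D(Y)={4,5,6,8}: no change => not a revision
Constraint 3 (X + Y = V) on D(X)={3,4,5,6,7,8} D(Y)={4,5,6,8} D(V)={3,4,6,7}: X {3,4,5,6,7,8}->{3}; Y {4,5,6,8}->{4}; V {3,4,6,7}->{7} => REVISION
Constraint 4 (X != Y) on D(X)={3} D(Y)={4}: no change => not a revision
Total revisions = 2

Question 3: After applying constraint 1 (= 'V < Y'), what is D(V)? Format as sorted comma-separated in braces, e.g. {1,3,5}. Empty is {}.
Constraint 1 (V < Y) on D(V)={3,4,6,7,8} D(Y)={3,4,5,6,8}: V {3,4,6,7,8}->{3,4,6,7}; Y {3,4,5,6,8}->{4,5,6,8}
So after constraint 1: D(V) = {3,4,6,7}

Answer: {3,4,6,7}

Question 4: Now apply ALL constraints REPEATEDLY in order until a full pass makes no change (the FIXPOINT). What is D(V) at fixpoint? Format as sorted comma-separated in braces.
Answer: {}

Derivation:
pass 0 (initial): D(V)={3,4,6,7,8}
pass 1: V {3,4,6,7,8}->{7}; X {3,4,5,6,7,8}->{3}; Y {3,4,5,6,8}->{4}
pass 2: V {7}->{}; X {3}->{}; Y {4}->{}
pass 3: no change
Fixpoint after 3 passes: D(V) = {}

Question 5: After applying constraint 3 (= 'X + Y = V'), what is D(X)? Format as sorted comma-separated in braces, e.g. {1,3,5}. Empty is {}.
Constraint 1 (V < Y) on D(V)={3,4,6,7,8} D(Y)={3,4,5,6,8}: V {3,4,6,7,8}->{3,4,6,7}; Y {3,4,5,6,8}->{4,5,6,8}
Constraint 2 (V != Y) on D(V)={3,4,6,7} D(Y)={4,5,6,8}: no change
Constraint 3 (X + Y = V) on D(X)={3,4,5,6,7,8} D(Y)={4,5,6,8} D(V)={3,4,6,7}: X {3,4,5,6,7,8}->{3}; Y {4,5,6,8}->{4}; V {3,4,6,7}->{7}
So after constraint 3: D(X) = {3}

Answer: {3}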